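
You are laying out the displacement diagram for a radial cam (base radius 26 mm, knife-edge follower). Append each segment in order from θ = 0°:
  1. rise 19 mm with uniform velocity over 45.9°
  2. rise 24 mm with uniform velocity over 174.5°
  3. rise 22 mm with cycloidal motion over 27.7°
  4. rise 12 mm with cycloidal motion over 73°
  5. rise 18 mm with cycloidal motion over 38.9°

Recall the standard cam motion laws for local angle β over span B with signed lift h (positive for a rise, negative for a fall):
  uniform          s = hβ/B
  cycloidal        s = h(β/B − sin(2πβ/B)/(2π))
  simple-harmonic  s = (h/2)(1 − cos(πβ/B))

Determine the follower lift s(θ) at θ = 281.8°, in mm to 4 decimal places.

seg 1 [0°–45.9°] uniform, h=19: full span → s += 19 → s = 19.0000
seg 2 [45.9°–220.4°] uniform, h=24: full span → s += 24 → s = 43.0000
seg 3 [220.4°–248.1°] cycloidal, h=22: full span → s += 22 → s = 65.0000
seg 4 [248.1°–321.1°] cycloidal, h=12: θ=281.8° here. β=33.7, B=73. 12·(0.4616 − sin(2π·0.4616)/(2π)) = 5.0839 → s = 70.0839

70.0839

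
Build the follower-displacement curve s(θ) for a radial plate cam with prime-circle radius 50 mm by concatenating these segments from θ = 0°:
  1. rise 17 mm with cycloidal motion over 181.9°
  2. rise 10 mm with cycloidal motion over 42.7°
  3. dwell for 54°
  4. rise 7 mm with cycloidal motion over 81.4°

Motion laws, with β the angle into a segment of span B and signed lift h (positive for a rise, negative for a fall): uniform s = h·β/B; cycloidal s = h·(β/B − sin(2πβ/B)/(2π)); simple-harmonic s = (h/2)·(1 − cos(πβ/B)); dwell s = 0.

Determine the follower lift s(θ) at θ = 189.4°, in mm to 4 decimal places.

seg 1 [0°–181.9°] cycloidal, h=17: full span → s += 17 → s = 17.0000
seg 2 [181.9°–224.6°] cycloidal, h=10: θ=189.4° here. β=7.5, B=42.7. 10·(0.1756 − sin(2π·0.1756)/(2π)) = 0.3354 → s = 17.3354

17.3354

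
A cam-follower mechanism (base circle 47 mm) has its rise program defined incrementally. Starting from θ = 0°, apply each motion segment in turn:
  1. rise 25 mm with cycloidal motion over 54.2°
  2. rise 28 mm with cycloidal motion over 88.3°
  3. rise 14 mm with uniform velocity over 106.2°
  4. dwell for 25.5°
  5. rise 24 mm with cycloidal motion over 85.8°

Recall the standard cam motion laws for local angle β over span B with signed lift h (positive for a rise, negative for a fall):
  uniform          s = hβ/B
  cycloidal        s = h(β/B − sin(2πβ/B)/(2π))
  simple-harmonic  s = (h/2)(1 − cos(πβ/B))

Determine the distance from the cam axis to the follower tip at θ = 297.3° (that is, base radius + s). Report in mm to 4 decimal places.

seg 1 [0°–54.2°] cycloidal, h=25: full span → s += 25 → s = 25.0000
seg 2 [54.2°–142.5°] cycloidal, h=28: full span → s += 28 → s = 53.0000
seg 3 [142.5°–248.7°] uniform, h=14: full span → s += 14 → s = 67.0000
seg 4 [248.7°–274.2°] dwell: s stays 67.0000
seg 5 [274.2°–360°] cycloidal, h=24: θ=297.3° here. β=23.1, B=85.8. 24·(0.2692 − sin(2π·0.2692)/(2π)) = 2.6697 → s = 69.6697
radial distance = base radius + s = 47 + 69.6697 = 116.6697

116.6697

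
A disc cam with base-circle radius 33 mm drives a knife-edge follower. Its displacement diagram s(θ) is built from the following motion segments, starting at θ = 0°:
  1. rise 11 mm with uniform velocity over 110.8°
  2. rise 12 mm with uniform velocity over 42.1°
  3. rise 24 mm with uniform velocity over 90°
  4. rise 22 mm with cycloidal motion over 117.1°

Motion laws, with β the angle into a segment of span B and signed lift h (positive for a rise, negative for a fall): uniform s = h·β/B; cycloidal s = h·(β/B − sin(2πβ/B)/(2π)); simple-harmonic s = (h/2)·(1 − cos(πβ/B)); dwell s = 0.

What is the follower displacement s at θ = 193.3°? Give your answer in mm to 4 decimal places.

seg 1 [0°–110.8°] uniform, h=11: full span → s += 11 → s = 11.0000
seg 2 [110.8°–152.9°] uniform, h=12: full span → s += 12 → s = 23.0000
seg 3 [152.9°–242.9°] uniform, h=24: θ=193.3° here. β=40.4, B=90. 24·40.4/90 = 10.7733 → s = 33.7733

33.7733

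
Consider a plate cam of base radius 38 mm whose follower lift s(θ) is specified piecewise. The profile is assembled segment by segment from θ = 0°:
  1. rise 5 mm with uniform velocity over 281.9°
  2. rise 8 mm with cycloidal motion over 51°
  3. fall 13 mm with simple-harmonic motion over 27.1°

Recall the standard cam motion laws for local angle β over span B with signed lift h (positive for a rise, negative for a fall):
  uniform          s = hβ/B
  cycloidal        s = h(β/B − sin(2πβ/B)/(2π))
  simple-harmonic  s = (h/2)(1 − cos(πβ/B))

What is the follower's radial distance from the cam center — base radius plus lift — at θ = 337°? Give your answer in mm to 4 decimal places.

seg 1 [0°–281.9°] uniform, h=5: full span → s += 5 → s = 5.0000
seg 2 [281.9°–332.9°] cycloidal, h=8: full span → s += 8 → s = 13.0000
seg 3 [332.9°–360°] simple-harmonic, h=-13: θ=337° here. β=4.1, B=27.1. -13/2·(1 − cos(π·0.1513)) = -0.7205 → s = 12.2795
radial distance = base radius + s = 38 + 12.2795 = 50.2795

50.2795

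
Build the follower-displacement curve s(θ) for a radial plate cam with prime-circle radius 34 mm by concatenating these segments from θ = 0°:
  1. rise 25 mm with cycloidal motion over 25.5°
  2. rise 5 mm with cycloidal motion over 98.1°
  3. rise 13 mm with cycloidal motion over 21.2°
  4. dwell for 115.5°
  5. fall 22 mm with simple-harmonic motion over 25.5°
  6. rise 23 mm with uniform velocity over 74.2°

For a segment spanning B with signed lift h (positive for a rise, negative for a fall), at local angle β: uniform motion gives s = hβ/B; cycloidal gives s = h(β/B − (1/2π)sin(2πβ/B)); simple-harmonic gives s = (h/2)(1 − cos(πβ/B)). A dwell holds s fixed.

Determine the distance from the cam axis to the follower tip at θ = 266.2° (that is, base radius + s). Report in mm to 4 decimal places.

seg 1 [0°–25.5°] cycloidal, h=25: full span → s += 25 → s = 25.0000
seg 2 [25.5°–123.6°] cycloidal, h=5: full span → s += 5 → s = 30.0000
seg 3 [123.6°–144.8°] cycloidal, h=13: full span → s += 13 → s = 43.0000
seg 4 [144.8°–260.3°] dwell: s stays 43.0000
seg 5 [260.3°–285.8°] simple-harmonic, h=-22: θ=266.2° here. β=5.9, B=25.5. -22/2·(1 − cos(π·0.2314)) = -2.7802 → s = 40.2198
radial distance = base radius + s = 34 + 40.2198 = 74.2198

74.2198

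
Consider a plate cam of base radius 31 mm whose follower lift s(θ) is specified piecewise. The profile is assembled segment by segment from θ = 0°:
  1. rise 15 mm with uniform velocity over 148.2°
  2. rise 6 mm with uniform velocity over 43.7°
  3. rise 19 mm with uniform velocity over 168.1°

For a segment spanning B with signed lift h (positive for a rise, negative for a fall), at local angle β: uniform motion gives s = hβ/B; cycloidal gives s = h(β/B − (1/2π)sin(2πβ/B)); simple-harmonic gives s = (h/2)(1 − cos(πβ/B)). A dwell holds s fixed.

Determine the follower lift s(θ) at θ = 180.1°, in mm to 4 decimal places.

seg 1 [0°–148.2°] uniform, h=15: full span → s += 15 → s = 15.0000
seg 2 [148.2°–191.9°] uniform, h=6: θ=180.1° here. β=31.9, B=43.7. 6·31.9/43.7 = 4.3799 → s = 19.3799

19.3799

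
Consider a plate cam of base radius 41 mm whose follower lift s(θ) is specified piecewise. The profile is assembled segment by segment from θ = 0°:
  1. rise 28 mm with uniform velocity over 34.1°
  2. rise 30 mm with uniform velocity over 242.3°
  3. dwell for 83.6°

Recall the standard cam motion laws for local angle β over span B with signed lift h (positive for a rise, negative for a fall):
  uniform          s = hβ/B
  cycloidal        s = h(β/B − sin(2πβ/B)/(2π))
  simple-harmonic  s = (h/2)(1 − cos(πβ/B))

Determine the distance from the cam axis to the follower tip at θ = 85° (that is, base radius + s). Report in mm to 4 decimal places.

seg 1 [0°–34.1°] uniform, h=28: full span → s += 28 → s = 28.0000
seg 2 [34.1°–276.4°] uniform, h=30: θ=85° here. β=50.9, B=242.3. 30·50.9/242.3 = 6.3021 → s = 34.3021
radial distance = base radius + s = 41 + 34.3021 = 75.3021

75.3021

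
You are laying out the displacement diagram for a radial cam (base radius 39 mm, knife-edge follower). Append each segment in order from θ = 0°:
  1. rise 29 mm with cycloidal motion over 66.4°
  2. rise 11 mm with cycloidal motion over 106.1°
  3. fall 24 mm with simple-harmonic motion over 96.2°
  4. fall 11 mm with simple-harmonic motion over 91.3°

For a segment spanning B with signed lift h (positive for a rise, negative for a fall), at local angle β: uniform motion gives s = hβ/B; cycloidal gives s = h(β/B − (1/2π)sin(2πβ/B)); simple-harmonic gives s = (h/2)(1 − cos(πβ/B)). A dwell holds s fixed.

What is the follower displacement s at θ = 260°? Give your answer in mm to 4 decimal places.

seg 1 [0°–66.4°] cycloidal, h=29: full span → s += 29 → s = 29.0000
seg 2 [66.4°–172.5°] cycloidal, h=11: full span → s += 11 → s = 40.0000
seg 3 [172.5°–268.7°] simple-harmonic, h=-24: θ=260° here. β=87.5, B=96.2. -24/2·(1 − cos(π·0.9096)) = -23.5189 → s = 16.4811

16.4811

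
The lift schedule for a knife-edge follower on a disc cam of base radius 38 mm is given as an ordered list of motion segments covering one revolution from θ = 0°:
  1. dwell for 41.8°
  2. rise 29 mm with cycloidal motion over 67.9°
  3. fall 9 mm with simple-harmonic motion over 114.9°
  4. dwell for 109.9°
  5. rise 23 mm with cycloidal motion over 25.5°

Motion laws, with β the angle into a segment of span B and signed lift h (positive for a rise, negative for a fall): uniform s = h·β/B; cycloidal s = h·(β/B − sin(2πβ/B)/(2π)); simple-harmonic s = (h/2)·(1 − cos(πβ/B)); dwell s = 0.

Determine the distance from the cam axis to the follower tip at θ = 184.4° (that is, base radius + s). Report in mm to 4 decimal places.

seg 1 [0°–41.8°] dwell: s stays 0.0000
seg 2 [41.8°–109.7°] cycloidal, h=29: full span → s += 29 → s = 29.0000
seg 3 [109.7°–224.6°] simple-harmonic, h=-9: θ=184.4° here. β=74.7, B=114.9. -9/2·(1 − cos(π·0.6501)) = -6.5446 → s = 22.4554
radial distance = base radius + s = 38 + 22.4554 = 60.4554

60.4554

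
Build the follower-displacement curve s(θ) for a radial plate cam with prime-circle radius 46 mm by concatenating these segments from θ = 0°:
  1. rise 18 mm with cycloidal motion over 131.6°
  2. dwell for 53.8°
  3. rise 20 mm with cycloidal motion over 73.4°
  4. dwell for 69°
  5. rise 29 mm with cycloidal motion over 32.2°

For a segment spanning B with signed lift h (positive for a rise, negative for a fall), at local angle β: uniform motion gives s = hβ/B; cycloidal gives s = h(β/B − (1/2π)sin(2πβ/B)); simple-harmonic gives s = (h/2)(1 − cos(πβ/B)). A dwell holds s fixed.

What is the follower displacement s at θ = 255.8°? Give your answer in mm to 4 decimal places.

seg 1 [0°–131.6°] cycloidal, h=18: full span → s += 18 → s = 18.0000
seg 2 [131.6°–185.4°] dwell: s stays 18.0000
seg 3 [185.4°–258.8°] cycloidal, h=20: θ=255.8° here. β=70.4, B=73.4. 20·(0.9591 − sin(2π·0.9591)/(2π)) = 19.9910 → s = 37.9910

37.9910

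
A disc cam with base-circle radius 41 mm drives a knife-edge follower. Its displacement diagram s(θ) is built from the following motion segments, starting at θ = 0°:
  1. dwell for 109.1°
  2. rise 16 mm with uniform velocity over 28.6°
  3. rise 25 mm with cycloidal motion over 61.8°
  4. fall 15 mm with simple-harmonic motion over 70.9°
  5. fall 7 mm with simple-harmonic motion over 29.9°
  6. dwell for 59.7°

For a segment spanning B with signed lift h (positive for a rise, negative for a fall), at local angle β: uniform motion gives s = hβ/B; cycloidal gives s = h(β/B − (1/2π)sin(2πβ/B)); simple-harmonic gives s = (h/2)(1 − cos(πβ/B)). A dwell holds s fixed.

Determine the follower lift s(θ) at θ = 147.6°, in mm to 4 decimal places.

seg 1 [0°–109.1°] dwell: s stays 0.0000
seg 2 [109.1°–137.7°] uniform, h=16: full span → s += 16 → s = 16.0000
seg 3 [137.7°–199.5°] cycloidal, h=25: θ=147.6° here. β=9.9, B=61.8. 25·(0.1602 − sin(2π·0.1602)/(2π)) = 0.6428 → s = 16.6428

16.6428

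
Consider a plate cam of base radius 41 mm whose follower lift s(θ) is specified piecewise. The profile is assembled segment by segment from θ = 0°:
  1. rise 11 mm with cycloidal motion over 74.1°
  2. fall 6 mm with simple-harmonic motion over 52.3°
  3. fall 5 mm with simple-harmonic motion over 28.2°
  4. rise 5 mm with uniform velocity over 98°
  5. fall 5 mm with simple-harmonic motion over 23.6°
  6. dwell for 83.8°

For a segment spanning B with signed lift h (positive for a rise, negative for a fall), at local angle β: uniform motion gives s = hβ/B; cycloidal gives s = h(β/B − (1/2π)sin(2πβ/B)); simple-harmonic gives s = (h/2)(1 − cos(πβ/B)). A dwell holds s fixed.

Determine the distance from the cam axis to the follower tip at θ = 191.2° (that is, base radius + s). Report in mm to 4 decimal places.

seg 1 [0°–74.1°] cycloidal, h=11: full span → s += 11 → s = 11.0000
seg 2 [74.1°–126.4°] simple-harmonic, h=-6: full span → s += -6 → s = 5.0000
seg 3 [126.4°–154.6°] simple-harmonic, h=-5: full span → s += -5 → s = 0.0000
seg 4 [154.6°–252.6°] uniform, h=5: θ=191.2° here. β=36.6, B=98. 5·36.6/98 = 1.8673 → s = 1.8673
radial distance = base radius + s = 41 + 1.8673 = 42.8673

42.8673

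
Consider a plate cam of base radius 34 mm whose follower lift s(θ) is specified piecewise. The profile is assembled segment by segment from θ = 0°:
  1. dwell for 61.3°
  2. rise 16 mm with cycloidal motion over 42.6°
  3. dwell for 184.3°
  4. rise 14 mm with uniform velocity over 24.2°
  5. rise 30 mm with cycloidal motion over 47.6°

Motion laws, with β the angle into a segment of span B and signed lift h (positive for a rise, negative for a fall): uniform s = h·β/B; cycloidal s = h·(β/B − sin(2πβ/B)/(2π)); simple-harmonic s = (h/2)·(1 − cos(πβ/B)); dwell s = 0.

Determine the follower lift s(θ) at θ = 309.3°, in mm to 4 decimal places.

seg 1 [0°–61.3°] dwell: s stays 0.0000
seg 2 [61.3°–103.9°] cycloidal, h=16: full span → s += 16 → s = 16.0000
seg 3 [103.9°–288.2°] dwell: s stays 16.0000
seg 4 [288.2°–312.4°] uniform, h=14: θ=309.3° here. β=21.1, B=24.2. 14·21.1/24.2 = 12.2066 → s = 28.2066

28.2066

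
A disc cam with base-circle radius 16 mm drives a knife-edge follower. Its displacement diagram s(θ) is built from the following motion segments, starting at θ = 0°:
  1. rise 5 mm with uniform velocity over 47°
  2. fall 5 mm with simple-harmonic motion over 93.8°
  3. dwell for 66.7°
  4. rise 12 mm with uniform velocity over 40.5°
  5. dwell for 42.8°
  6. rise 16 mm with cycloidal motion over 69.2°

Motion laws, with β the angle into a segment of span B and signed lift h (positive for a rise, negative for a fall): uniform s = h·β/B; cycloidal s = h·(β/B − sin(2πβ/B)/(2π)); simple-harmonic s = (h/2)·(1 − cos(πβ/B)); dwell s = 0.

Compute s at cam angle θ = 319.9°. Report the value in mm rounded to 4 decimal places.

seg 1 [0°–47°] uniform, h=5: full span → s += 5 → s = 5.0000
seg 2 [47°–140.8°] simple-harmonic, h=-5: full span → s += -5 → s = 0.0000
seg 3 [140.8°–207.5°] dwell: s stays 0.0000
seg 4 [207.5°–248°] uniform, h=12: full span → s += 12 → s = 12.0000
seg 5 [248°–290.8°] dwell: s stays 12.0000
seg 6 [290.8°–360°] cycloidal, h=16: θ=319.9° here. β=29.1, B=69.2. 16·(0.4205 − sin(2π·0.4205)/(2π)) = 5.5088 → s = 17.5088

17.5088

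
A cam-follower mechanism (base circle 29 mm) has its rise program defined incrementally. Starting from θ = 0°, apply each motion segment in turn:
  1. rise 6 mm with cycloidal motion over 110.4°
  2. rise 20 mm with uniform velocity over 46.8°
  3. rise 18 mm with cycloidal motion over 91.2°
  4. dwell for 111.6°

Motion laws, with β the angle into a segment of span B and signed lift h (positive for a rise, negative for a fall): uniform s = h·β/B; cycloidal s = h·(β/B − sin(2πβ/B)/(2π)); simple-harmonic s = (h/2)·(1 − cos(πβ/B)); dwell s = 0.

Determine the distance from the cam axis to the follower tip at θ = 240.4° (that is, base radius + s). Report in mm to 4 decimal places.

seg 1 [0°–110.4°] cycloidal, h=6: full span → s += 6 → s = 6.0000
seg 2 [110.4°–157.2°] uniform, h=20: full span → s += 20 → s = 26.0000
seg 3 [157.2°–248.4°] cycloidal, h=18: θ=240.4° here. β=83.2, B=91.2. 18·(0.9123 − sin(2π·0.9123)/(2π)) = 17.9213 → s = 43.9213
radial distance = base radius + s = 29 + 43.9213 = 72.9213

72.9213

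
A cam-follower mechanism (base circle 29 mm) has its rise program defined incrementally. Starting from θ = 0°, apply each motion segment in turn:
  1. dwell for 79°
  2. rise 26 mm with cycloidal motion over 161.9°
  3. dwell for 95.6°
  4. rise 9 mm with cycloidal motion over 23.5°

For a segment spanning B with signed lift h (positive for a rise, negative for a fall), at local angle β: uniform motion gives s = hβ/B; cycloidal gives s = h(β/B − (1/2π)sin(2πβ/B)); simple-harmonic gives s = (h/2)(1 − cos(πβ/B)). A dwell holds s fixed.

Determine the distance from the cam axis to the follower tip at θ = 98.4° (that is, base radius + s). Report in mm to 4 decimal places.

seg 1 [0°–79°] dwell: s stays 0.0000
seg 2 [79°–240.9°] cycloidal, h=26: θ=98.4° here. β=19.4, B=161.9. 26·(0.1198 − sin(2π·0.1198)/(2π)) = 0.2861 → s = 0.2861
radial distance = base radius + s = 29 + 0.2861 = 29.2861

29.2861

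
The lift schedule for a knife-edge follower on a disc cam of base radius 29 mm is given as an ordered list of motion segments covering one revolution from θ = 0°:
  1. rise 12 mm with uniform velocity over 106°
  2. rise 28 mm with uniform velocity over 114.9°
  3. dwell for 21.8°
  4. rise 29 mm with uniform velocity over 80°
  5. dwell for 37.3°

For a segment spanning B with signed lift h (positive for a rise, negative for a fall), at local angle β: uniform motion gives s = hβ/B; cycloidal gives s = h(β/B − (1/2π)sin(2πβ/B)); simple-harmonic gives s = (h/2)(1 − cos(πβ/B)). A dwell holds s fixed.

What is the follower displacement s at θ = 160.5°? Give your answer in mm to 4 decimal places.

seg 1 [0°–106°] uniform, h=12: full span → s += 12 → s = 12.0000
seg 2 [106°–220.9°] uniform, h=28: θ=160.5° here. β=54.5, B=114.9. 28·54.5/114.9 = 13.2811 → s = 25.2811

25.2811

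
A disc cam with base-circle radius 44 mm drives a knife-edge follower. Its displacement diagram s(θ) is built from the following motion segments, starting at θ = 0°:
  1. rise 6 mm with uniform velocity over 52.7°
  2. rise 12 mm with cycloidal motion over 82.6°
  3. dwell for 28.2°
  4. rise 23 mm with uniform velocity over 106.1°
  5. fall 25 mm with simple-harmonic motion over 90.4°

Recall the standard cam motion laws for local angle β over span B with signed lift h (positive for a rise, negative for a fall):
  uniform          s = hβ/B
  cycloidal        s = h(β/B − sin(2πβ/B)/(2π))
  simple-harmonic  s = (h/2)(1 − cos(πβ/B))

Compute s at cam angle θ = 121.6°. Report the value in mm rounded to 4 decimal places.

seg 1 [0°–52.7°] uniform, h=6: full span → s += 6 → s = 6.0000
seg 2 [52.7°–135.3°] cycloidal, h=12: θ=121.6° here. β=68.9, B=82.6. 12·(0.8341 − sin(2π·0.8341)/(2π)) = 11.6588 → s = 17.6588

17.6588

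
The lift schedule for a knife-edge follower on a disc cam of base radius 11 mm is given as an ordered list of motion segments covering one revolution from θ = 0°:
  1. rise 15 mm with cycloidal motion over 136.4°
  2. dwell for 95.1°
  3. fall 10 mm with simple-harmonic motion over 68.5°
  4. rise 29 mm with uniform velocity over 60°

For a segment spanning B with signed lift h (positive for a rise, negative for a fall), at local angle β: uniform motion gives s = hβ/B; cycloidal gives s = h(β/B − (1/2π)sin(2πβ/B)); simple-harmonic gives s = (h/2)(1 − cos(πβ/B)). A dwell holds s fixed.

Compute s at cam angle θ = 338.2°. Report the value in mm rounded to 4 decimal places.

seg 1 [0°–136.4°] cycloidal, h=15: full span → s += 15 → s = 15.0000
seg 2 [136.4°–231.5°] dwell: s stays 15.0000
seg 3 [231.5°–300°] simple-harmonic, h=-10: full span → s += -10 → s = 5.0000
seg 4 [300°–360°] uniform, h=29: θ=338.2° here. β=38.2, B=60. 29·38.2/60 = 18.4633 → s = 23.4633

23.4633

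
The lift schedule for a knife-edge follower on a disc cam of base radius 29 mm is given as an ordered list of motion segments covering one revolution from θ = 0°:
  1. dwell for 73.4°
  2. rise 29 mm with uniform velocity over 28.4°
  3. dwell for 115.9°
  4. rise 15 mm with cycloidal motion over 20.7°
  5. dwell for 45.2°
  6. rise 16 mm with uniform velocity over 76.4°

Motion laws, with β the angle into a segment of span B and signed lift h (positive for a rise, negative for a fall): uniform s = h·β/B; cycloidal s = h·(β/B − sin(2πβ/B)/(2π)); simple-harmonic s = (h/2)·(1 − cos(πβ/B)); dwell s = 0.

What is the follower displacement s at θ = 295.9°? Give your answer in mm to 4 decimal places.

seg 1 [0°–73.4°] dwell: s stays 0.0000
seg 2 [73.4°–101.8°] uniform, h=29: full span → s += 29 → s = 29.0000
seg 3 [101.8°–217.7°] dwell: s stays 29.0000
seg 4 [217.7°–238.4°] cycloidal, h=15: full span → s += 15 → s = 44.0000
seg 5 [238.4°–283.6°] dwell: s stays 44.0000
seg 6 [283.6°–360°] uniform, h=16: θ=295.9° here. β=12.3, B=76.4. 16·12.3/76.4 = 2.5759 → s = 46.5759

46.5759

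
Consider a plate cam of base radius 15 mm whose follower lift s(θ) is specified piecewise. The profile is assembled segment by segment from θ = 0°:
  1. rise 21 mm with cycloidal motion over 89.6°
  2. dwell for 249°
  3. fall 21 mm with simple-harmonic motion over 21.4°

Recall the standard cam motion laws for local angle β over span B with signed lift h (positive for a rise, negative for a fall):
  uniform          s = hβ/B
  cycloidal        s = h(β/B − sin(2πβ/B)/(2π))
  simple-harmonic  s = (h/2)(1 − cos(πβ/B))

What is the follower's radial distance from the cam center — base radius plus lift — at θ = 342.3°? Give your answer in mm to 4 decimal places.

seg 1 [0°–89.6°] cycloidal, h=21: full span → s += 21 → s = 21.0000
seg 2 [89.6°–338.6°] dwell: s stays 21.0000
seg 3 [338.6°–360°] simple-harmonic, h=-21: θ=342.3° here. β=3.7, B=21.4. -21/2·(1 − cos(π·0.1729)) = -1.5112 → s = 19.4888
radial distance = base radius + s = 15 + 19.4888 = 34.4888

34.4888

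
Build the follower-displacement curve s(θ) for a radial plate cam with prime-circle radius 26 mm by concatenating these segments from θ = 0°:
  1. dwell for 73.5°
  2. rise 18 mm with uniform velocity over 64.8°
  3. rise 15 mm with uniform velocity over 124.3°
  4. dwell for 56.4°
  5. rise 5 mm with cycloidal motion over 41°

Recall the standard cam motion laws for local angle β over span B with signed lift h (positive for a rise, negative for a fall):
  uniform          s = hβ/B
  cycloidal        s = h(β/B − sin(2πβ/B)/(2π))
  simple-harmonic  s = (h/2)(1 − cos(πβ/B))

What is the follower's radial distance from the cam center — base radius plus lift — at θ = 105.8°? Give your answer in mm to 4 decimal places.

seg 1 [0°–73.5°] dwell: s stays 0.0000
seg 2 [73.5°–138.3°] uniform, h=18: θ=105.8° here. β=32.3, B=64.8. 18·32.3/64.8 = 8.9722 → s = 8.9722
radial distance = base radius + s = 26 + 8.9722 = 34.9722

34.9722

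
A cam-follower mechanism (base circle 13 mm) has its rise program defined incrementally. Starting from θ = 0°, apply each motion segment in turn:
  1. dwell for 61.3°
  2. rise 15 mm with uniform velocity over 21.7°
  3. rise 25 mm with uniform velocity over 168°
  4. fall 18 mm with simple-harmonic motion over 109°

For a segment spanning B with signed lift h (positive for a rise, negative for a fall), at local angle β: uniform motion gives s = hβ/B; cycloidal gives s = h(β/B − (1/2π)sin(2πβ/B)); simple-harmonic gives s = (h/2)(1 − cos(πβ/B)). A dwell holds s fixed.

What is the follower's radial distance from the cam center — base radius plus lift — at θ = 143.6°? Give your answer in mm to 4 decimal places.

seg 1 [0°–61.3°] dwell: s stays 0.0000
seg 2 [61.3°–83°] uniform, h=15: full span → s += 15 → s = 15.0000
seg 3 [83°–251°] uniform, h=25: θ=143.6° here. β=60.6, B=168. 25·60.6/168 = 9.0179 → s = 24.0179
radial distance = base radius + s = 13 + 24.0179 = 37.0179

37.0179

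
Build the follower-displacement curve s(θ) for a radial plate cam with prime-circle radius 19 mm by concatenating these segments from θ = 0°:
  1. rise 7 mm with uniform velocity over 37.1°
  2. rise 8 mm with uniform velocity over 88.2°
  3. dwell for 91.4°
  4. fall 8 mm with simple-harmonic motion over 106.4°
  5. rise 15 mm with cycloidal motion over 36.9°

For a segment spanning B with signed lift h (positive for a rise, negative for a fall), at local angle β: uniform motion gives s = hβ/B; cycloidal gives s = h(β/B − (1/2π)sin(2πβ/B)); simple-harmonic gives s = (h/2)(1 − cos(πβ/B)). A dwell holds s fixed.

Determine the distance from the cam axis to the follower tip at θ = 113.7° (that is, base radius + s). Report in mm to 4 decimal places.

seg 1 [0°–37.1°] uniform, h=7: full span → s += 7 → s = 7.0000
seg 2 [37.1°–125.3°] uniform, h=8: θ=113.7° here. β=76.6, B=88.2. 8·76.6/88.2 = 6.9478 → s = 13.9478
radial distance = base radius + s = 19 + 13.9478 = 32.9478

32.9478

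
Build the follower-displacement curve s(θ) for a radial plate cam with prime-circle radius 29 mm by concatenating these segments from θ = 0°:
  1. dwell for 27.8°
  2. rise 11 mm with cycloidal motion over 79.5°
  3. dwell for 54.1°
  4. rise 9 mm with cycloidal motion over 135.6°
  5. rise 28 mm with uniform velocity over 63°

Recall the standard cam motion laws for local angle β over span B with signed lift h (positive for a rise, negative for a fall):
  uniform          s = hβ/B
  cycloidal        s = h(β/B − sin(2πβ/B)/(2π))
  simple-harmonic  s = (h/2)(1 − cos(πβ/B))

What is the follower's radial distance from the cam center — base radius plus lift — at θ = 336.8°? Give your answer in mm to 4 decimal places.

seg 1 [0°–27.8°] dwell: s stays 0.0000
seg 2 [27.8°–107.3°] cycloidal, h=11: full span → s += 11 → s = 11.0000
seg 3 [107.3°–161.4°] dwell: s stays 11.0000
seg 4 [161.4°–297°] cycloidal, h=9: full span → s += 9 → s = 20.0000
seg 5 [297°–360°] uniform, h=28: θ=336.8° here. β=39.8, B=63. 28·39.8/63 = 17.6889 → s = 37.6889
radial distance = base radius + s = 29 + 37.6889 = 66.6889

66.6889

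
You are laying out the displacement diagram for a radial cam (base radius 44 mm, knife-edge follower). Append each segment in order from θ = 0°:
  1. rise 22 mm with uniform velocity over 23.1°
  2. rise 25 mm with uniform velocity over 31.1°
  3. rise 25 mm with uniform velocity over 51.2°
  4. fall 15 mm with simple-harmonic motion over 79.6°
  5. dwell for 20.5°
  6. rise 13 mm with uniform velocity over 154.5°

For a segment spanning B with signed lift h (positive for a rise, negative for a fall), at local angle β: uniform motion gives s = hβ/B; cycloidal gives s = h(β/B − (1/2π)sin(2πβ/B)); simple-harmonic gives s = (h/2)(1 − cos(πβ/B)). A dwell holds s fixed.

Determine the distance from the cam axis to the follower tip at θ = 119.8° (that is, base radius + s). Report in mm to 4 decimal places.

seg 1 [0°–23.1°] uniform, h=22: full span → s += 22 → s = 22.0000
seg 2 [23.1°–54.2°] uniform, h=25: full span → s += 25 → s = 47.0000
seg 3 [54.2°–105.4°] uniform, h=25: full span → s += 25 → s = 72.0000
seg 4 [105.4°–185°] simple-harmonic, h=-15: θ=119.8° here. β=14.4, B=79.6. -15/2·(1 − cos(π·0.1809)) = -1.1790 → s = 70.8210
radial distance = base radius + s = 44 + 70.8210 = 114.8210

114.8210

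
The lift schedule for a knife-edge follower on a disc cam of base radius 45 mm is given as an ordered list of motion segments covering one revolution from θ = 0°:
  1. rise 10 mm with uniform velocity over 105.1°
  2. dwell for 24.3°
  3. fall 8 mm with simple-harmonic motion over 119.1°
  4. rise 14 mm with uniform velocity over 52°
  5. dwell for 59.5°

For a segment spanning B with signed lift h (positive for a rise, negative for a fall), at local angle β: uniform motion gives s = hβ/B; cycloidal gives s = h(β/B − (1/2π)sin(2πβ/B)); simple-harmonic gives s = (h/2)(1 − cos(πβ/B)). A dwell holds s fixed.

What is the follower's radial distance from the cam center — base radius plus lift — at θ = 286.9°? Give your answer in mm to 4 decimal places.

seg 1 [0°–105.1°] uniform, h=10: full span → s += 10 → s = 10.0000
seg 2 [105.1°–129.4°] dwell: s stays 10.0000
seg 3 [129.4°–248.5°] simple-harmonic, h=-8: full span → s += -8 → s = 2.0000
seg 4 [248.5°–300.5°] uniform, h=14: θ=286.9° here. β=38.4, B=52. 14·38.4/52 = 10.3385 → s = 12.3385
radial distance = base radius + s = 45 + 12.3385 = 57.3385

57.3385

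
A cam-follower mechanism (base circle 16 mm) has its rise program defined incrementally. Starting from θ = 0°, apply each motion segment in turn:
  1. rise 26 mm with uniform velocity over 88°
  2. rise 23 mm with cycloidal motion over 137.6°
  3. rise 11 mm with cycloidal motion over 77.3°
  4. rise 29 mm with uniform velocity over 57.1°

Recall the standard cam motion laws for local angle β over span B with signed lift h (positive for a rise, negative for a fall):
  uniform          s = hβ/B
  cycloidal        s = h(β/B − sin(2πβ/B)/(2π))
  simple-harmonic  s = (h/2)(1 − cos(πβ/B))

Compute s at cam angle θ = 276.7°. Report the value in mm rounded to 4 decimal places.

seg 1 [0°–88°] uniform, h=26: full span → s += 26 → s = 26.0000
seg 2 [88°–225.6°] cycloidal, h=23: full span → s += 23 → s = 49.0000
seg 3 [225.6°–302.9°] cycloidal, h=11: θ=276.7° here. β=51.1, B=77.3. 11·(0.6611 − sin(2π·0.6611)/(2π)) = 8.7561 → s = 57.7561

57.7561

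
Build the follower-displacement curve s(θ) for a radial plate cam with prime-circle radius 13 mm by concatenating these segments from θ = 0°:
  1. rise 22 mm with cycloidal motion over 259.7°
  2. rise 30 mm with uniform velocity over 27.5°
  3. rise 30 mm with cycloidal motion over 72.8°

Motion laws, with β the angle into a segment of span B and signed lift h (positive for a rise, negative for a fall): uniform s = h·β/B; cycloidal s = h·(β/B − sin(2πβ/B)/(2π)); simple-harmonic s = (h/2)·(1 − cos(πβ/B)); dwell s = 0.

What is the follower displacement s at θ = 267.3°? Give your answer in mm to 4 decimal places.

seg 1 [0°–259.7°] cycloidal, h=22: full span → s += 22 → s = 22.0000
seg 2 [259.7°–287.2°] uniform, h=30: θ=267.3° here. β=7.6, B=27.5. 30·7.6/27.5 = 8.2909 → s = 30.2909

30.2909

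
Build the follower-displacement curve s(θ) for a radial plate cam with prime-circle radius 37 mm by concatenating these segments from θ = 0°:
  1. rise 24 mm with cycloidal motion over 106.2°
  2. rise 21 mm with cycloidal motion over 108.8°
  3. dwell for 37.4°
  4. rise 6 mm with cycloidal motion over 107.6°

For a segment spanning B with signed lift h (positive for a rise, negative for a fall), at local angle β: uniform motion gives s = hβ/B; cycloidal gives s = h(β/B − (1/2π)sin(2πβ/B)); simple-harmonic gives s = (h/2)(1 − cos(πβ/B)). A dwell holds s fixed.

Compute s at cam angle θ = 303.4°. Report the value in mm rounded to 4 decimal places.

seg 1 [0°–106.2°] cycloidal, h=24: full span → s += 24 → s = 24.0000
seg 2 [106.2°–215°] cycloidal, h=21: full span → s += 21 → s = 45.0000
seg 3 [215°–252.4°] dwell: s stays 45.0000
seg 4 [252.4°–360°] cycloidal, h=6: θ=303.4° here. β=51, B=107.6. 6·(0.4740 − sin(2π·0.4740)/(2π)) = 2.6884 → s = 47.6884

47.6884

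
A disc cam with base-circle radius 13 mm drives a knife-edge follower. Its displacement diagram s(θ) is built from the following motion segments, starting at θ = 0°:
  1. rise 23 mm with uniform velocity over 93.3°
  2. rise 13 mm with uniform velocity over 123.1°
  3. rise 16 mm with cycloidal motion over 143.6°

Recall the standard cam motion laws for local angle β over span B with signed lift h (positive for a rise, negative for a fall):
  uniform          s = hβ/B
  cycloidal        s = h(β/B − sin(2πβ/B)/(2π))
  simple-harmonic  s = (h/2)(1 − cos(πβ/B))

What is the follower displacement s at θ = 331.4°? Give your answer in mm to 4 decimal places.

seg 1 [0°–93.3°] uniform, h=23: full span → s += 23 → s = 23.0000
seg 2 [93.3°–216.4°] uniform, h=13: full span → s += 13 → s = 36.0000
seg 3 [216.4°–360°] cycloidal, h=16: θ=331.4° here. β=115, B=143.6. 16·(0.8008 − sin(2π·0.8008)/(2π)) = 15.2311 → s = 51.2311

51.2311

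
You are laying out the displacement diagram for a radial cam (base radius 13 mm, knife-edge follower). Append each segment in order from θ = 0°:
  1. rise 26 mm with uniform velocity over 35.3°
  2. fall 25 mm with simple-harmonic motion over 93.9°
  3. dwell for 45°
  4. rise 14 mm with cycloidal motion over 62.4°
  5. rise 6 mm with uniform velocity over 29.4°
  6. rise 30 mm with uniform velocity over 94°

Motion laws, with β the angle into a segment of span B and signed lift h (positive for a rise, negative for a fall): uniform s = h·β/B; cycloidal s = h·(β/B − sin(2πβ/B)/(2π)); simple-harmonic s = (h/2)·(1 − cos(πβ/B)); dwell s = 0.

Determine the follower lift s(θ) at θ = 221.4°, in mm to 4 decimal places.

seg 1 [0°–35.3°] uniform, h=26: full span → s += 26 → s = 26.0000
seg 2 [35.3°–129.2°] simple-harmonic, h=-25: full span → s += -25 → s = 1.0000
seg 3 [129.2°–174.2°] dwell: s stays 1.0000
seg 4 [174.2°–236.6°] cycloidal, h=14: θ=221.4° here. β=47.2, B=62.4. 14·(0.7564 − sin(2π·0.7564)/(2π)) = 12.8161 → s = 13.8161

13.8161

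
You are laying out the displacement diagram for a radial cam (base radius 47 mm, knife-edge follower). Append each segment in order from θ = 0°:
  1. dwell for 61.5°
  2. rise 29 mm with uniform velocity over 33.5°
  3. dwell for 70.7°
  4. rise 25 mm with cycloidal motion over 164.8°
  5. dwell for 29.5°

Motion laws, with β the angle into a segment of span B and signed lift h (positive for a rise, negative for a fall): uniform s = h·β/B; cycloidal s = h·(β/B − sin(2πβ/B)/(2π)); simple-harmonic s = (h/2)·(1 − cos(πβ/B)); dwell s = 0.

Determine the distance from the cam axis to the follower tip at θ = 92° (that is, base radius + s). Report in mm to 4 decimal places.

seg 1 [0°–61.5°] dwell: s stays 0.0000
seg 2 [61.5°–95°] uniform, h=29: θ=92° here. β=30.5, B=33.5. 29·30.5/33.5 = 26.4030 → s = 26.4030
radial distance = base radius + s = 47 + 26.4030 = 73.4030

73.4030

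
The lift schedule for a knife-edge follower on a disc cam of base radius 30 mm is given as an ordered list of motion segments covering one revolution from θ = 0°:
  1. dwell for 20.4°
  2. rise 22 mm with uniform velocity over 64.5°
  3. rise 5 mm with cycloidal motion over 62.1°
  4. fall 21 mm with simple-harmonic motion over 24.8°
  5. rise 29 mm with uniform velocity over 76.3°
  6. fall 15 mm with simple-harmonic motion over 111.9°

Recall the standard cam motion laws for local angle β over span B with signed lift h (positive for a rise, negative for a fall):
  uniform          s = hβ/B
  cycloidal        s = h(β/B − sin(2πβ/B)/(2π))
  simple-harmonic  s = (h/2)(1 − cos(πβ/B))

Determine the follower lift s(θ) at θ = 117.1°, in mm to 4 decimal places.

seg 1 [0°–20.4°] dwell: s stays 0.0000
seg 2 [20.4°–84.9°] uniform, h=22: full span → s += 22 → s = 22.0000
seg 3 [84.9°–147°] cycloidal, h=5: θ=117.1° here. β=32.2, B=62.1. 5·(0.5185 − sin(2π·0.5185)/(2π)) = 2.6850 → s = 24.6850

24.6850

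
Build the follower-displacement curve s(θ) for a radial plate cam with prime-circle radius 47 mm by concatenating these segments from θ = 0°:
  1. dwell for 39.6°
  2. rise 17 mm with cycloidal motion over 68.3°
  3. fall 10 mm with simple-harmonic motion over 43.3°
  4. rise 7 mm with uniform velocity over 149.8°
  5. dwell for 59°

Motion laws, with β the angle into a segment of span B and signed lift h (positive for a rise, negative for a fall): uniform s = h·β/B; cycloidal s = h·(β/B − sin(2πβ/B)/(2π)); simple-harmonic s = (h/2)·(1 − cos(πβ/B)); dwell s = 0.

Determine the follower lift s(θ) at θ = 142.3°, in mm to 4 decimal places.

seg 1 [0°–39.6°] dwell: s stays 0.0000
seg 2 [39.6°–107.9°] cycloidal, h=17: full span → s += 17 → s = 17.0000
seg 3 [107.9°–151.2°] simple-harmonic, h=-10: θ=142.3° here. β=34.4, B=43.3. -10/2·(1 − cos(π·0.7945)) = -8.9933 → s = 8.0067

8.0067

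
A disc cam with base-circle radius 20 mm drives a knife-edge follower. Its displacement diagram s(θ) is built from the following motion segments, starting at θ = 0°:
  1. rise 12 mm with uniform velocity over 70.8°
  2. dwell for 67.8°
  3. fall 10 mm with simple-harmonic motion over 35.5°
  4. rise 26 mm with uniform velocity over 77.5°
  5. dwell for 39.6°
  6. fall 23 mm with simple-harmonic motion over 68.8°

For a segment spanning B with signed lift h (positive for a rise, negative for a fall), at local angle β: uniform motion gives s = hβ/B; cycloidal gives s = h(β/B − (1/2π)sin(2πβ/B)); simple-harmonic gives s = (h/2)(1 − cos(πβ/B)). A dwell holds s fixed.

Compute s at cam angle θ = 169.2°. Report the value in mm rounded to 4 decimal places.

seg 1 [0°–70.8°] uniform, h=12: full span → s += 12 → s = 12.0000
seg 2 [70.8°–138.6°] dwell: s stays 12.0000
seg 3 [138.6°–174.1°] simple-harmonic, h=-10: θ=169.2° here. β=30.6, B=35.5. -10/2·(1 − cos(π·0.8620)) = -9.5372 → s = 2.4628

2.4628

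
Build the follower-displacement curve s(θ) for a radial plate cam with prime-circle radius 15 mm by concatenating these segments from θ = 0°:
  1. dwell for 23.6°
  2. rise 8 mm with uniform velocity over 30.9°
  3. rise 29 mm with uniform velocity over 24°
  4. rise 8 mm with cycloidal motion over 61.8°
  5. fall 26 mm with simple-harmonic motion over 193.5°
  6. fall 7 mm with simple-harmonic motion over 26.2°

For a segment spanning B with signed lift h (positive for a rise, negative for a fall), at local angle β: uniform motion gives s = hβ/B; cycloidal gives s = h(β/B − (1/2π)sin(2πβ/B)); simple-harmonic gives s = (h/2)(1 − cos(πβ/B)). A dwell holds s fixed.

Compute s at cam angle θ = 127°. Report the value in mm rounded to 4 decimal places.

seg 1 [0°–23.6°] dwell: s stays 0.0000
seg 2 [23.6°–54.5°] uniform, h=8: full span → s += 8 → s = 8.0000
seg 3 [54.5°–78.5°] uniform, h=29: full span → s += 29 → s = 37.0000
seg 4 [78.5°–140.3°] cycloidal, h=8: θ=127° here. β=48.5, B=61.8. 8·(0.7848 − sin(2π·0.7848)/(2π)) = 7.5213 → s = 44.5213

44.5213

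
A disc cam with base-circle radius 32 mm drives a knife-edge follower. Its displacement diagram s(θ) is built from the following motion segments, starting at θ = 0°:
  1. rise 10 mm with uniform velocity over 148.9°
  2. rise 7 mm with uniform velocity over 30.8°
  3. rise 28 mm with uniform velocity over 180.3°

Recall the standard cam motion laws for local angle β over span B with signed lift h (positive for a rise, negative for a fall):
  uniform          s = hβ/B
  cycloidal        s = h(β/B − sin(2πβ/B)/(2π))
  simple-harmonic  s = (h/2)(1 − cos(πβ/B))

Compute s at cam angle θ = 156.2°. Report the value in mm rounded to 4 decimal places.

seg 1 [0°–148.9°] uniform, h=10: full span → s += 10 → s = 10.0000
seg 2 [148.9°–179.7°] uniform, h=7: θ=156.2° here. β=7.3, B=30.8. 7·7.3/30.8 = 1.6591 → s = 11.6591

11.6591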